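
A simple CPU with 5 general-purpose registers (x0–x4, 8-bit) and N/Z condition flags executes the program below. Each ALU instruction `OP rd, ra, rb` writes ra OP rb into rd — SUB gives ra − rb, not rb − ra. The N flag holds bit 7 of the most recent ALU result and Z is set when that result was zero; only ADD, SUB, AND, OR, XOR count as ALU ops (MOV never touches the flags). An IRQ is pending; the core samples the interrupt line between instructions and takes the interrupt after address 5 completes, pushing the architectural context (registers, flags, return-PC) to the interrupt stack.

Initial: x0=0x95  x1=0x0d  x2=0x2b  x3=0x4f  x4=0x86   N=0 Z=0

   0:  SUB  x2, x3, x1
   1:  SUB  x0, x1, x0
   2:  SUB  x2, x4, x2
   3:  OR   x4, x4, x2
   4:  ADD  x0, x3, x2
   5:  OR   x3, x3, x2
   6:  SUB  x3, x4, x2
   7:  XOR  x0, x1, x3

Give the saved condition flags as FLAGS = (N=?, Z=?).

FLAGS = (N=0, Z=0)

after  0: x0=0x95 x1=0x0d x2=0x42 x3=0x4f x4=0x86  N=0 Z=0
after  1: x0=0x78 x1=0x0d x2=0x42 x3=0x4f x4=0x86  N=0 Z=0
after  2: x0=0x78 x1=0x0d x2=0x44 x3=0x4f x4=0x86  N=0 Z=0
after  3: x0=0x78 x1=0x0d x2=0x44 x3=0x4f x4=0xc6  N=1 Z=0
after  4: x0=0x93 x1=0x0d x2=0x44 x3=0x4f x4=0xc6  N=1 Z=0
after  5: x0=0x93 x1=0x0d x2=0x44 x3=0x4f x4=0xc6  N=0 Z=0
-- IRQ taken; context saved, return-PC = 6 --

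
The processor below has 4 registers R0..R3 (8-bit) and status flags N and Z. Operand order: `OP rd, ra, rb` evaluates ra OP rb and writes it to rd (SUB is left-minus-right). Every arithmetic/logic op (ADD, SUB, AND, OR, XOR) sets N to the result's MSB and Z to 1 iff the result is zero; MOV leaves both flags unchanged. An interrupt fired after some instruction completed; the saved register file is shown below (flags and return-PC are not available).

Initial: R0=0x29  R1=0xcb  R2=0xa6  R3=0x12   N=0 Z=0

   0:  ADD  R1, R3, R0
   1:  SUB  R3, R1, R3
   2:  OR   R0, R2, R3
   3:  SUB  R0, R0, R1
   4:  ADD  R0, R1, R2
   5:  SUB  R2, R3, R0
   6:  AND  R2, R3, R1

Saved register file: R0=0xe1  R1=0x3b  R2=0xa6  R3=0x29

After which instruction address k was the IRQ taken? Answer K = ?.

K = 4

after  0: R0=0x29 R1=0x3b R2=0xa6 R3=0x12  N=0 Z=0
after  1: R0=0x29 R1=0x3b R2=0xa6 R3=0x29  N=0 Z=0
after  2: R0=0xaf R1=0x3b R2=0xa6 R3=0x29  N=1 Z=0
after  3: R0=0x74 R1=0x3b R2=0xa6 R3=0x29  N=0 Z=0
after  4: R0=0xe1 R1=0x3b R2=0xa6 R3=0x29  N=1 Z=0
-- IRQ taken; context saved, return-PC = 5 --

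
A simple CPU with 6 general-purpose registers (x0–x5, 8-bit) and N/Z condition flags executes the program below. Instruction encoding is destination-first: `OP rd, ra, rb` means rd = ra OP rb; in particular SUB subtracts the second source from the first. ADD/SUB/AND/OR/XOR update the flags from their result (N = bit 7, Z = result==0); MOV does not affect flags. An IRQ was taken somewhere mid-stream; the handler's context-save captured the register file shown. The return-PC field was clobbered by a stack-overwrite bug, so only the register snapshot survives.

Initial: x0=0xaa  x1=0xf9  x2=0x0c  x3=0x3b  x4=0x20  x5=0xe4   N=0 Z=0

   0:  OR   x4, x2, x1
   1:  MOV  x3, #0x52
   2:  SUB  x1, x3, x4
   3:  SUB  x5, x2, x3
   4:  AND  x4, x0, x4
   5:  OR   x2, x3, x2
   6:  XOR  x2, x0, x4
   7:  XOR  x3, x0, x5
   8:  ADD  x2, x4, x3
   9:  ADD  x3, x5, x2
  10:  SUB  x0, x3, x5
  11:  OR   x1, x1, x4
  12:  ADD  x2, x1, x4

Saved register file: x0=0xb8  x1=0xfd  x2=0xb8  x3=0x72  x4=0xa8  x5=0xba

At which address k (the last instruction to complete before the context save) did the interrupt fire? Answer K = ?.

K = 11

after  0: x0=0xaa x1=0xf9 x2=0x0c x3=0x3b x4=0xfd x5=0xe4  N=1 Z=0
after  1: x0=0xaa x1=0xf9 x2=0x0c x3=0x52 x4=0xfd x5=0xe4  N=1 Z=0
after  2: x0=0xaa x1=0x55 x2=0x0c x3=0x52 x4=0xfd x5=0xe4  N=0 Z=0
after  3: x0=0xaa x1=0x55 x2=0x0c x3=0x52 x4=0xfd x5=0xba  N=1 Z=0
after  4: x0=0xaa x1=0x55 x2=0x0c x3=0x52 x4=0xa8 x5=0xba  N=1 Z=0
after  5: x0=0xaa x1=0x55 x2=0x5e x3=0x52 x4=0xa8 x5=0xba  N=0 Z=0
after  6: x0=0xaa x1=0x55 x2=0x02 x3=0x52 x4=0xa8 x5=0xba  N=0 Z=0
after  7: x0=0xaa x1=0x55 x2=0x02 x3=0x10 x4=0xa8 x5=0xba  N=0 Z=0
after  8: x0=0xaa x1=0x55 x2=0xb8 x3=0x10 x4=0xa8 x5=0xba  N=1 Z=0
after  9: x0=0xaa x1=0x55 x2=0xb8 x3=0x72 x4=0xa8 x5=0xba  N=0 Z=0
after 10: x0=0xb8 x1=0x55 x2=0xb8 x3=0x72 x4=0xa8 x5=0xba  N=1 Z=0
after 11: x0=0xb8 x1=0xfd x2=0xb8 x3=0x72 x4=0xa8 x5=0xba  N=1 Z=0
-- IRQ taken; context saved, return-PC = 12 --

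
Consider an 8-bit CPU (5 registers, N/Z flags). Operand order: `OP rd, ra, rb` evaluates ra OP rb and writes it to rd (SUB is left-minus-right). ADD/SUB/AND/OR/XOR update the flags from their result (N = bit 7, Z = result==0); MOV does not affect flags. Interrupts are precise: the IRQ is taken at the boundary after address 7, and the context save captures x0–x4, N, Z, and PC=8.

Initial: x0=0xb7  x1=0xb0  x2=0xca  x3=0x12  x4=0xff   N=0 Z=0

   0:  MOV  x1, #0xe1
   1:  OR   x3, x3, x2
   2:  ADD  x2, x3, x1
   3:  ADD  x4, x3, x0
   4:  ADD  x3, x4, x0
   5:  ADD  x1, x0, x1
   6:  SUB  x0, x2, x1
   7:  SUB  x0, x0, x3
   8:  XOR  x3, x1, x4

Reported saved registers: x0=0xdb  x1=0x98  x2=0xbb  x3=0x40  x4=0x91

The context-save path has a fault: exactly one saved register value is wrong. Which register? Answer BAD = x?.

after  0: x0=0xb7 x1=0xe1 x2=0xca x3=0x12 x4=0xff  N=0 Z=0
after  1: x0=0xb7 x1=0xe1 x2=0xca x3=0xda x4=0xff  N=1 Z=0
after  2: x0=0xb7 x1=0xe1 x2=0xbb x3=0xda x4=0xff  N=1 Z=0
after  3: x0=0xb7 x1=0xe1 x2=0xbb x3=0xda x4=0x91  N=1 Z=0
after  4: x0=0xb7 x1=0xe1 x2=0xbb x3=0x48 x4=0x91  N=0 Z=0
after  5: x0=0xb7 x1=0x98 x2=0xbb x3=0x48 x4=0x91  N=1 Z=0
after  6: x0=0x23 x1=0x98 x2=0xbb x3=0x48 x4=0x91  N=0 Z=0
after  7: x0=0xdb x1=0x98 x2=0xbb x3=0x48 x4=0x91  N=1 Z=0
-- IRQ taken; context saved, return-PC = 8 --
mismatch: x3: reported 0x40 vs actual 0x48

BAD = x3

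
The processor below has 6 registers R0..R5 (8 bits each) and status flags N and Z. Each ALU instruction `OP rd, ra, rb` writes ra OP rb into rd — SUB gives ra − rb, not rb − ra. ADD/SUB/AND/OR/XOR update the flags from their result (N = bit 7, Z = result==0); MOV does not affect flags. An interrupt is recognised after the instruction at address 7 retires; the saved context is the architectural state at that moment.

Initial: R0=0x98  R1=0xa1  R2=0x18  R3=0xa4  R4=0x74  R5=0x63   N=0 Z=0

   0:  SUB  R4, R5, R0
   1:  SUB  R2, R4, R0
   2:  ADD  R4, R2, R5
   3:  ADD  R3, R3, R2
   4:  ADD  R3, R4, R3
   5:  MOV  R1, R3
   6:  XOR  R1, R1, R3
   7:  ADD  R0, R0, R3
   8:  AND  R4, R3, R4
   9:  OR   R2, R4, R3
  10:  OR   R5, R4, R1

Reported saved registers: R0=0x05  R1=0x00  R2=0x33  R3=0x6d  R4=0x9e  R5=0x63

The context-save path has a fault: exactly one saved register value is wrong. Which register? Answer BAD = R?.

BAD = R4

after  0: R0=0x98 R1=0xa1 R2=0x18 R3=0xa4 R4=0xcb R5=0x63  N=1 Z=0
after  1: R0=0x98 R1=0xa1 R2=0x33 R3=0xa4 R4=0xcb R5=0x63  N=0 Z=0
after  2: R0=0x98 R1=0xa1 R2=0x33 R3=0xa4 R4=0x96 R5=0x63  N=1 Z=0
after  3: R0=0x98 R1=0xa1 R2=0x33 R3=0xd7 R4=0x96 R5=0x63  N=1 Z=0
after  4: R0=0x98 R1=0xa1 R2=0x33 R3=0x6d R4=0x96 R5=0x63  N=0 Z=0
after  5: R0=0x98 R1=0x6d R2=0x33 R3=0x6d R4=0x96 R5=0x63  N=0 Z=0
after  6: R0=0x98 R1=0x00 R2=0x33 R3=0x6d R4=0x96 R5=0x63  N=0 Z=1
after  7: R0=0x05 R1=0x00 R2=0x33 R3=0x6d R4=0x96 R5=0x63  N=0 Z=0
-- IRQ taken; context saved, return-PC = 8 --
mismatch: R4: reported 0x9e vs actual 0x96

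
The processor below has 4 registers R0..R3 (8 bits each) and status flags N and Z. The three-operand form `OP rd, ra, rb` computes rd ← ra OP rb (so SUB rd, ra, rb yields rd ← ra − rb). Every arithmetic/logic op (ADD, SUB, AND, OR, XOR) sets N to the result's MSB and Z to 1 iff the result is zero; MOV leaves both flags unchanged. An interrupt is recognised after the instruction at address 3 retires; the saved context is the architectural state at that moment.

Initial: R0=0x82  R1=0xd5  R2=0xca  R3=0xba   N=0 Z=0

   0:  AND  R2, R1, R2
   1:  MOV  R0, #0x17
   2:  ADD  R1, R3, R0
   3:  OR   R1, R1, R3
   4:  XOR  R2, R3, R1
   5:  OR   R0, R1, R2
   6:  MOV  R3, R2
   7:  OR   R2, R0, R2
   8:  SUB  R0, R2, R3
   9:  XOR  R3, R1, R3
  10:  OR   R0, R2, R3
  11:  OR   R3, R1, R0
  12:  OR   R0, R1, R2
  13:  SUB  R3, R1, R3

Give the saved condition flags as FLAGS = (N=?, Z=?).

FLAGS = (N=1, Z=0)

after  0: R0=0x82 R1=0xd5 R2=0xc0 R3=0xba  N=1 Z=0
after  1: R0=0x17 R1=0xd5 R2=0xc0 R3=0xba  N=1 Z=0
after  2: R0=0x17 R1=0xd1 R2=0xc0 R3=0xba  N=1 Z=0
after  3: R0=0x17 R1=0xfb R2=0xc0 R3=0xba  N=1 Z=0
-- IRQ taken; context saved, return-PC = 4 --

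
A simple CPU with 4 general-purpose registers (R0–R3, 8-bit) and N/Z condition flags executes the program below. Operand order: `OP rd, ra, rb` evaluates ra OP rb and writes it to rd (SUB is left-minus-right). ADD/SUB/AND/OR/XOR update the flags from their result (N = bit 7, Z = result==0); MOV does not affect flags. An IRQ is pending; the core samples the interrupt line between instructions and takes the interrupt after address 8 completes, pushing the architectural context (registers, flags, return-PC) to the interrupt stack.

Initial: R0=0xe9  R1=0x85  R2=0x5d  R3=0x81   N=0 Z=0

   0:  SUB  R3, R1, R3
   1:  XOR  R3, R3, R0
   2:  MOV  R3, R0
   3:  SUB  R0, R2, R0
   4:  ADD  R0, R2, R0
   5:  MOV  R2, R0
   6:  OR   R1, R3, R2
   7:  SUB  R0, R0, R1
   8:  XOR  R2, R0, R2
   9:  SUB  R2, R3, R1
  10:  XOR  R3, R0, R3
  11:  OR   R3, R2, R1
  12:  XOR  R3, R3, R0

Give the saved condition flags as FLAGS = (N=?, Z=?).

FLAGS = (N=0, Z=0)

after  0: R0=0xe9 R1=0x85 R2=0x5d R3=0x04  N=0 Z=0
after  1: R0=0xe9 R1=0x85 R2=0x5d R3=0xed  N=1 Z=0
after  2: R0=0xe9 R1=0x85 R2=0x5d R3=0xe9  N=1 Z=0
after  3: R0=0x74 R1=0x85 R2=0x5d R3=0xe9  N=0 Z=0
after  4: R0=0xd1 R1=0x85 R2=0x5d R3=0xe9  N=1 Z=0
after  5: R0=0xd1 R1=0x85 R2=0xd1 R3=0xe9  N=1 Z=0
after  6: R0=0xd1 R1=0xf9 R2=0xd1 R3=0xe9  N=1 Z=0
after  7: R0=0xd8 R1=0xf9 R2=0xd1 R3=0xe9  N=1 Z=0
after  8: R0=0xd8 R1=0xf9 R2=0x09 R3=0xe9  N=0 Z=0
-- IRQ taken; context saved, return-PC = 9 --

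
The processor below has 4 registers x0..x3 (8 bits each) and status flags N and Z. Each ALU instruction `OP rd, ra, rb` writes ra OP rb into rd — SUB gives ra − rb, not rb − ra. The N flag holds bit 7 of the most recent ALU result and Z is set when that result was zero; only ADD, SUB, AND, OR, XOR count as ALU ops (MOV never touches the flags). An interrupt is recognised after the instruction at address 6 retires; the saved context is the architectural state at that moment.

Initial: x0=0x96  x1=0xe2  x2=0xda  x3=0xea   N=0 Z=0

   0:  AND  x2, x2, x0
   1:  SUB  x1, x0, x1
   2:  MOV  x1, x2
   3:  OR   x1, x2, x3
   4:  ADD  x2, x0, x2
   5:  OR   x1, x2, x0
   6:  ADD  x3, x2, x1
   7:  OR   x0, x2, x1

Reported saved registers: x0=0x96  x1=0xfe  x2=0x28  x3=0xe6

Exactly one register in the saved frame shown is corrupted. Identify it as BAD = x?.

BAD = x1

after  0: x0=0x96 x1=0xe2 x2=0x92 x3=0xea  N=1 Z=0
after  1: x0=0x96 x1=0xb4 x2=0x92 x3=0xea  N=1 Z=0
after  2: x0=0x96 x1=0x92 x2=0x92 x3=0xea  N=1 Z=0
after  3: x0=0x96 x1=0xfa x2=0x92 x3=0xea  N=1 Z=0
after  4: x0=0x96 x1=0xfa x2=0x28 x3=0xea  N=0 Z=0
after  5: x0=0x96 x1=0xbe x2=0x28 x3=0xea  N=1 Z=0
after  6: x0=0x96 x1=0xbe x2=0x28 x3=0xe6  N=1 Z=0
-- IRQ taken; context saved, return-PC = 7 --
mismatch: x1: reported 0xfe vs actual 0xbe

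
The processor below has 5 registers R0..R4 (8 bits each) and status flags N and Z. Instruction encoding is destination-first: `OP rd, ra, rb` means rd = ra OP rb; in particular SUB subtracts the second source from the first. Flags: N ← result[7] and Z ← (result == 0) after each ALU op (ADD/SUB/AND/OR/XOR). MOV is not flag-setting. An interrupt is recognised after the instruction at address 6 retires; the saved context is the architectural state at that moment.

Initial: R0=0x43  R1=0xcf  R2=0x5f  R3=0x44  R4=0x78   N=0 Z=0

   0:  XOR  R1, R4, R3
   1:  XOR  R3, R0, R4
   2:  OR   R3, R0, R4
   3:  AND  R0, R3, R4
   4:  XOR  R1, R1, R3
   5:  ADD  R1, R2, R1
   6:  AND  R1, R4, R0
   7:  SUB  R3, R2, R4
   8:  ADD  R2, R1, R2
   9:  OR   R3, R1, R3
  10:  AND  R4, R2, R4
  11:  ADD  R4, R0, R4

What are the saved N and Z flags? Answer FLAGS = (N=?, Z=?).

after  0: R0=0x43 R1=0x3c R2=0x5f R3=0x44 R4=0x78  N=0 Z=0
after  1: R0=0x43 R1=0x3c R2=0x5f R3=0x3b R4=0x78  N=0 Z=0
after  2: R0=0x43 R1=0x3c R2=0x5f R3=0x7b R4=0x78  N=0 Z=0
after  3: R0=0x78 R1=0x3c R2=0x5f R3=0x7b R4=0x78  N=0 Z=0
after  4: R0=0x78 R1=0x47 R2=0x5f R3=0x7b R4=0x78  N=0 Z=0
after  5: R0=0x78 R1=0xa6 R2=0x5f R3=0x7b R4=0x78  N=1 Z=0
after  6: R0=0x78 R1=0x78 R2=0x5f R3=0x7b R4=0x78  N=0 Z=0
-- IRQ taken; context saved, return-PC = 7 --

FLAGS = (N=0, Z=0)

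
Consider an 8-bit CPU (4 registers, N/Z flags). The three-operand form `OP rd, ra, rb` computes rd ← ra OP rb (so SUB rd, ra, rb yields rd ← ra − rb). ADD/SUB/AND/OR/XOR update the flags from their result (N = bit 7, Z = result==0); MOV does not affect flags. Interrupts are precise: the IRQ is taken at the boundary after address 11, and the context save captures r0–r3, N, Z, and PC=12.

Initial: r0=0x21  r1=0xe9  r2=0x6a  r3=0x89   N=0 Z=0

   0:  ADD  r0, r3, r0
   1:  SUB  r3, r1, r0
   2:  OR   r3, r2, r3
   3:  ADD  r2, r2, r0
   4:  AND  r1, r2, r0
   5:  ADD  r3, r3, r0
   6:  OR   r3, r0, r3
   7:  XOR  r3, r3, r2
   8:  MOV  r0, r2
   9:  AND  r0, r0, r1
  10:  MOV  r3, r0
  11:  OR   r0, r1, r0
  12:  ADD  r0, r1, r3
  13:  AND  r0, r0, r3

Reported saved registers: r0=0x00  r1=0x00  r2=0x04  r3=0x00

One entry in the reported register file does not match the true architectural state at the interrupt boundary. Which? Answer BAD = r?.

BAD = r2

after  0: r0=0xaa r1=0xe9 r2=0x6a r3=0x89  N=1 Z=0
after  1: r0=0xaa r1=0xe9 r2=0x6a r3=0x3f  N=0 Z=0
after  2: r0=0xaa r1=0xe9 r2=0x6a r3=0x7f  N=0 Z=0
after  3: r0=0xaa r1=0xe9 r2=0x14 r3=0x7f  N=0 Z=0
after  4: r0=0xaa r1=0x00 r2=0x14 r3=0x7f  N=0 Z=1
after  5: r0=0xaa r1=0x00 r2=0x14 r3=0x29  N=0 Z=0
after  6: r0=0xaa r1=0x00 r2=0x14 r3=0xab  N=1 Z=0
after  7: r0=0xaa r1=0x00 r2=0x14 r3=0xbf  N=1 Z=0
after  8: r0=0x14 r1=0x00 r2=0x14 r3=0xbf  N=1 Z=0
after  9: r0=0x00 r1=0x00 r2=0x14 r3=0xbf  N=0 Z=1
after 10: r0=0x00 r1=0x00 r2=0x14 r3=0x00  N=0 Z=1
after 11: r0=0x00 r1=0x00 r2=0x14 r3=0x00  N=0 Z=1
-- IRQ taken; context saved, return-PC = 12 --
mismatch: r2: reported 0x04 vs actual 0x14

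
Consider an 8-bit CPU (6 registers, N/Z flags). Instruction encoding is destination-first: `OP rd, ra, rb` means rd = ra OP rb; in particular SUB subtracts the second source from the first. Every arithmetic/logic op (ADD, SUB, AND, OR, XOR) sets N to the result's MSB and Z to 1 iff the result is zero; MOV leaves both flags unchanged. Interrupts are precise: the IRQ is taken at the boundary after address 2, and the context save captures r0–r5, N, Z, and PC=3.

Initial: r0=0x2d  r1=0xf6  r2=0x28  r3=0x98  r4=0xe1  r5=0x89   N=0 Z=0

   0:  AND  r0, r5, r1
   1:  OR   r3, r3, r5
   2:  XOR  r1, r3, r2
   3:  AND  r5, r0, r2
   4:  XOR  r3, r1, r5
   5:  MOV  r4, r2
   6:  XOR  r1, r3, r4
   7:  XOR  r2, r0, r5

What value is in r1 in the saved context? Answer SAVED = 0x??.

after  0: r0=0x80 r1=0xf6 r2=0x28 r3=0x98 r4=0xe1 r5=0x89  N=1 Z=0
after  1: r0=0x80 r1=0xf6 r2=0x28 r3=0x99 r4=0xe1 r5=0x89  N=1 Z=0
after  2: r0=0x80 r1=0xb1 r2=0x28 r3=0x99 r4=0xe1 r5=0x89  N=1 Z=0
-- IRQ taken; context saved, return-PC = 3 --

SAVED = 0xb1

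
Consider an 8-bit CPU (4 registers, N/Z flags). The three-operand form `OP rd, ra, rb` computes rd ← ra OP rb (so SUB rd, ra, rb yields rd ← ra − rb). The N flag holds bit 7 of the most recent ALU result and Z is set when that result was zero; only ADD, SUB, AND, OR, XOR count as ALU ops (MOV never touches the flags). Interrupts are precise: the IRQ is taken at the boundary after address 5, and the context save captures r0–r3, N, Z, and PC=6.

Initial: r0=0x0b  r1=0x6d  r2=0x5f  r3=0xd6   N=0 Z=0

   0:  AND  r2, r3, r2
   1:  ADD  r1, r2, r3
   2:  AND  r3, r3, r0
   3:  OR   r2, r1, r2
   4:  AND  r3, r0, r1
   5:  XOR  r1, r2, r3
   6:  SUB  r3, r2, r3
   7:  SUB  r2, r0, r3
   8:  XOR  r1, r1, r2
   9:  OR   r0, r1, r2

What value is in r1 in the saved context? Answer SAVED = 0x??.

SAVED = 0x76

after  0: r0=0x0b r1=0x6d r2=0x56 r3=0xd6  N=0 Z=0
after  1: r0=0x0b r1=0x2c r2=0x56 r3=0xd6  N=0 Z=0
after  2: r0=0x0b r1=0x2c r2=0x56 r3=0x02  N=0 Z=0
after  3: r0=0x0b r1=0x2c r2=0x7e r3=0x02  N=0 Z=0
after  4: r0=0x0b r1=0x2c r2=0x7e r3=0x08  N=0 Z=0
after  5: r0=0x0b r1=0x76 r2=0x7e r3=0x08  N=0 Z=0
-- IRQ taken; context saved, return-PC = 6 --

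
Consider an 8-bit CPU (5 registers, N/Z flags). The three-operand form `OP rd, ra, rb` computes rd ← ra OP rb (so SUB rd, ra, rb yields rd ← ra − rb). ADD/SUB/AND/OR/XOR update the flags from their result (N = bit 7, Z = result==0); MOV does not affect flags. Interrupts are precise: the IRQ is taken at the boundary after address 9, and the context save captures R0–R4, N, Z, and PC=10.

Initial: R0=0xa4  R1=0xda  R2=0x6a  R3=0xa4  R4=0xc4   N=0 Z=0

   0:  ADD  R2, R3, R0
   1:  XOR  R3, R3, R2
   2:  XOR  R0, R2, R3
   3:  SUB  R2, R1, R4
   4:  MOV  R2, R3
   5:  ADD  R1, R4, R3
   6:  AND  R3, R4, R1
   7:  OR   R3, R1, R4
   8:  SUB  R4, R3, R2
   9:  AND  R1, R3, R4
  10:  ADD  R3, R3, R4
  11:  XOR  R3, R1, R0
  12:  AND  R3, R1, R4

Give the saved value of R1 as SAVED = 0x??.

SAVED = 0x00

after  0: R0=0xa4 R1=0xda R2=0x48 R3=0xa4 R4=0xc4  N=0 Z=0
after  1: R0=0xa4 R1=0xda R2=0x48 R3=0xec R4=0xc4  N=1 Z=0
after  2: R0=0xa4 R1=0xda R2=0x48 R3=0xec R4=0xc4  N=1 Z=0
after  3: R0=0xa4 R1=0xda R2=0x16 R3=0xec R4=0xc4  N=0 Z=0
after  4: R0=0xa4 R1=0xda R2=0xec R3=0xec R4=0xc4  N=0 Z=0
after  5: R0=0xa4 R1=0xb0 R2=0xec R3=0xec R4=0xc4  N=1 Z=0
after  6: R0=0xa4 R1=0xb0 R2=0xec R3=0x80 R4=0xc4  N=1 Z=0
after  7: R0=0xa4 R1=0xb0 R2=0xec R3=0xf4 R4=0xc4  N=1 Z=0
after  8: R0=0xa4 R1=0xb0 R2=0xec R3=0xf4 R4=0x08  N=0 Z=0
after  9: R0=0xa4 R1=0x00 R2=0xec R3=0xf4 R4=0x08  N=0 Z=1
-- IRQ taken; context saved, return-PC = 10 --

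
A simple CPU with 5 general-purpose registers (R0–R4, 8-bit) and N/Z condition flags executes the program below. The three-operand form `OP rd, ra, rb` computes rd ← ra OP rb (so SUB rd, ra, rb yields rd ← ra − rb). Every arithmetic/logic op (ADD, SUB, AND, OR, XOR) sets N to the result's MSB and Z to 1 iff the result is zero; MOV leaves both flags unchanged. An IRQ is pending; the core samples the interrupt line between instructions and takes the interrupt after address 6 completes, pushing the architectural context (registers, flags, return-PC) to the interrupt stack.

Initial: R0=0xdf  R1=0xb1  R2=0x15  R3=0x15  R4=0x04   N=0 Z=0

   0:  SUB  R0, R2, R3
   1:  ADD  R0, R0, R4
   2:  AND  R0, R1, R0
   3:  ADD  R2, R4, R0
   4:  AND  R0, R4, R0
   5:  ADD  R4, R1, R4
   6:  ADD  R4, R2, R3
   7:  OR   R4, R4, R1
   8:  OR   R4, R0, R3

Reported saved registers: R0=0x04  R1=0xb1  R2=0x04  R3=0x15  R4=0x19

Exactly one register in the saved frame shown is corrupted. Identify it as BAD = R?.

BAD = R0

after  0: R0=0x00 R1=0xb1 R2=0x15 R3=0x15 R4=0x04  N=0 Z=1
after  1: R0=0x04 R1=0xb1 R2=0x15 R3=0x15 R4=0x04  N=0 Z=0
after  2: R0=0x00 R1=0xb1 R2=0x15 R3=0x15 R4=0x04  N=0 Z=1
after  3: R0=0x00 R1=0xb1 R2=0x04 R3=0x15 R4=0x04  N=0 Z=0
after  4: R0=0x00 R1=0xb1 R2=0x04 R3=0x15 R4=0x04  N=0 Z=1
after  5: R0=0x00 R1=0xb1 R2=0x04 R3=0x15 R4=0xb5  N=1 Z=0
after  6: R0=0x00 R1=0xb1 R2=0x04 R3=0x15 R4=0x19  N=0 Z=0
-- IRQ taken; context saved, return-PC = 7 --
mismatch: R0: reported 0x04 vs actual 0x00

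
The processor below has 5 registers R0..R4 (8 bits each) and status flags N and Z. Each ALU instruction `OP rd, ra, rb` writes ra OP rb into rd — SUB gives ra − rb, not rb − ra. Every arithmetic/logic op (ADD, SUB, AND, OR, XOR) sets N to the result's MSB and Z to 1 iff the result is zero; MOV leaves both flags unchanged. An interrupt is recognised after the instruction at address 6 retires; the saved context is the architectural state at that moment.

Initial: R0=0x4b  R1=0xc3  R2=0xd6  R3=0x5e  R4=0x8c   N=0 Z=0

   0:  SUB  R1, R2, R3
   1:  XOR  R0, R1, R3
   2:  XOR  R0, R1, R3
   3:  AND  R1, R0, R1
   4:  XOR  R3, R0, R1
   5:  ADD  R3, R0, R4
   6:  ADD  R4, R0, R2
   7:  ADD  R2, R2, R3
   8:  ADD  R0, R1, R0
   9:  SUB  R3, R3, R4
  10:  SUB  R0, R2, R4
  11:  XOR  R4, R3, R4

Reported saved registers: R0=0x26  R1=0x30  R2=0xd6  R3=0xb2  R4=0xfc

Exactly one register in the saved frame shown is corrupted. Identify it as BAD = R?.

BAD = R1

after  0: R0=0x4b R1=0x78 R2=0xd6 R3=0x5e R4=0x8c  N=0 Z=0
after  1: R0=0x26 R1=0x78 R2=0xd6 R3=0x5e R4=0x8c  N=0 Z=0
after  2: R0=0x26 R1=0x78 R2=0xd6 R3=0x5e R4=0x8c  N=0 Z=0
after  3: R0=0x26 R1=0x20 R2=0xd6 R3=0x5e R4=0x8c  N=0 Z=0
after  4: R0=0x26 R1=0x20 R2=0xd6 R3=0x06 R4=0x8c  N=0 Z=0
after  5: R0=0x26 R1=0x20 R2=0xd6 R3=0xb2 R4=0x8c  N=1 Z=0
after  6: R0=0x26 R1=0x20 R2=0xd6 R3=0xb2 R4=0xfc  N=1 Z=0
-- IRQ taken; context saved, return-PC = 7 --
mismatch: R1: reported 0x30 vs actual 0x20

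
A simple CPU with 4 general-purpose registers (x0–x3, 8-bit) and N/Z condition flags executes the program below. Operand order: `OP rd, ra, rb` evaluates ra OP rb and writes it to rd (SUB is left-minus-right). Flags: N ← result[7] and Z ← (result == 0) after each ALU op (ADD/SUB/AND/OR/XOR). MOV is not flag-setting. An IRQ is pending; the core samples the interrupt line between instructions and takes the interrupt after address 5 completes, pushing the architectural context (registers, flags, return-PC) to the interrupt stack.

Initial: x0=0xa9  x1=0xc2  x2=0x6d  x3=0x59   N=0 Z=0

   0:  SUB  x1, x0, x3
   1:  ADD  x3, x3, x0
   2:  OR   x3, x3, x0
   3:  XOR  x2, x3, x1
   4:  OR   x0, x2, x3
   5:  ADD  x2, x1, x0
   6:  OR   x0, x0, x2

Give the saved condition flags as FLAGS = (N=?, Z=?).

FLAGS = (N=0, Z=0)

after  0: x0=0xa9 x1=0x50 x2=0x6d x3=0x59  N=0 Z=0
after  1: x0=0xa9 x1=0x50 x2=0x6d x3=0x02  N=0 Z=0
after  2: x0=0xa9 x1=0x50 x2=0x6d x3=0xab  N=1 Z=0
after  3: x0=0xa9 x1=0x50 x2=0xfb x3=0xab  N=1 Z=0
after  4: x0=0xfb x1=0x50 x2=0xfb x3=0xab  N=1 Z=0
after  5: x0=0xfb x1=0x50 x2=0x4b x3=0xab  N=0 Z=0
-- IRQ taken; context saved, return-PC = 6 --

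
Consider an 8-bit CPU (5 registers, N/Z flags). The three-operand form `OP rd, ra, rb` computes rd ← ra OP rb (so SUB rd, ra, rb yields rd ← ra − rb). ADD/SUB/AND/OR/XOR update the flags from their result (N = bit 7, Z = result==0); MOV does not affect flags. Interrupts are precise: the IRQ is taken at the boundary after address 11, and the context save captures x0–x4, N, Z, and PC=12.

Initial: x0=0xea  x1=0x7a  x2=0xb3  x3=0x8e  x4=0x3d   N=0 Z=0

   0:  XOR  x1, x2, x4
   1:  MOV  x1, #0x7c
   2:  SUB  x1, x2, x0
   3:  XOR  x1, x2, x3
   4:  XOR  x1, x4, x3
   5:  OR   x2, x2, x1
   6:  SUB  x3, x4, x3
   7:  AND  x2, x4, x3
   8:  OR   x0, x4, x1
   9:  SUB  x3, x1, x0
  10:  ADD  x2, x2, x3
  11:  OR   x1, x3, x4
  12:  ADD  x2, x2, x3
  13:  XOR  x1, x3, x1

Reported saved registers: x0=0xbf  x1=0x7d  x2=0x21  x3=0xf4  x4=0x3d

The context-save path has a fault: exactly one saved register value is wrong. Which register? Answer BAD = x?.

BAD = x1

after  0: x0=0xea x1=0x8e x2=0xb3 x3=0x8e x4=0x3d  N=1 Z=0
after  1: x0=0xea x1=0x7c x2=0xb3 x3=0x8e x4=0x3d  N=1 Z=0
after  2: x0=0xea x1=0xc9 x2=0xb3 x3=0x8e x4=0x3d  N=1 Z=0
after  3: x0=0xea x1=0x3d x2=0xb3 x3=0x8e x4=0x3d  N=0 Z=0
after  4: x0=0xea x1=0xb3 x2=0xb3 x3=0x8e x4=0x3d  N=1 Z=0
after  5: x0=0xea x1=0xb3 x2=0xb3 x3=0x8e x4=0x3d  N=1 Z=0
after  6: x0=0xea x1=0xb3 x2=0xb3 x3=0xaf x4=0x3d  N=1 Z=0
after  7: x0=0xea x1=0xb3 x2=0x2d x3=0xaf x4=0x3d  N=0 Z=0
after  8: x0=0xbf x1=0xb3 x2=0x2d x3=0xaf x4=0x3d  N=1 Z=0
after  9: x0=0xbf x1=0xb3 x2=0x2d x3=0xf4 x4=0x3d  N=1 Z=0
after 10: x0=0xbf x1=0xb3 x2=0x21 x3=0xf4 x4=0x3d  N=0 Z=0
after 11: x0=0xbf x1=0xfd x2=0x21 x3=0xf4 x4=0x3d  N=1 Z=0
-- IRQ taken; context saved, return-PC = 12 --
mismatch: x1: reported 0x7d vs actual 0xfd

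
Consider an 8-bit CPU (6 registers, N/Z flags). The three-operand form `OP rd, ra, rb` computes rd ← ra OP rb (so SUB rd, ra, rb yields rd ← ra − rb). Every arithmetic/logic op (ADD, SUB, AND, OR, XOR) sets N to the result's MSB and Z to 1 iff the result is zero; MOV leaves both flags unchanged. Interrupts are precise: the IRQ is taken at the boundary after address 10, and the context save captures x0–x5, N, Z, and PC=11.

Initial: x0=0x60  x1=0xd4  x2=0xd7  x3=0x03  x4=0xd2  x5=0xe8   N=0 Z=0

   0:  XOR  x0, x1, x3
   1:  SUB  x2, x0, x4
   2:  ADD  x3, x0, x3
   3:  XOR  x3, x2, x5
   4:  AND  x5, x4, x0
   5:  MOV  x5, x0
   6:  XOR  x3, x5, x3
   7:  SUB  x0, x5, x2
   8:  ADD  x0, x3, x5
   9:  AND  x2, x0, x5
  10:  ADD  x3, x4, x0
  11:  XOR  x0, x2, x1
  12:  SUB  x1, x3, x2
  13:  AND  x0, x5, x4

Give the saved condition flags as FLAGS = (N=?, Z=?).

after  0: x0=0xd7 x1=0xd4 x2=0xd7 x3=0x03 x4=0xd2 x5=0xe8  N=1 Z=0
after  1: x0=0xd7 x1=0xd4 x2=0x05 x3=0x03 x4=0xd2 x5=0xe8  N=0 Z=0
after  2: x0=0xd7 x1=0xd4 x2=0x05 x3=0xda x4=0xd2 x5=0xe8  N=1 Z=0
after  3: x0=0xd7 x1=0xd4 x2=0x05 x3=0xed x4=0xd2 x5=0xe8  N=1 Z=0
after  4: x0=0xd7 x1=0xd4 x2=0x05 x3=0xed x4=0xd2 x5=0xd2  N=1 Z=0
after  5: x0=0xd7 x1=0xd4 x2=0x05 x3=0xed x4=0xd2 x5=0xd7  N=1 Z=0
after  6: x0=0xd7 x1=0xd4 x2=0x05 x3=0x3a x4=0xd2 x5=0xd7  N=0 Z=0
after  7: x0=0xd2 x1=0xd4 x2=0x05 x3=0x3a x4=0xd2 x5=0xd7  N=1 Z=0
after  8: x0=0x11 x1=0xd4 x2=0x05 x3=0x3a x4=0xd2 x5=0xd7  N=0 Z=0
after  9: x0=0x11 x1=0xd4 x2=0x11 x3=0x3a x4=0xd2 x5=0xd7  N=0 Z=0
after 10: x0=0x11 x1=0xd4 x2=0x11 x3=0xe3 x4=0xd2 x5=0xd7  N=1 Z=0
-- IRQ taken; context saved, return-PC = 11 --

FLAGS = (N=1, Z=0)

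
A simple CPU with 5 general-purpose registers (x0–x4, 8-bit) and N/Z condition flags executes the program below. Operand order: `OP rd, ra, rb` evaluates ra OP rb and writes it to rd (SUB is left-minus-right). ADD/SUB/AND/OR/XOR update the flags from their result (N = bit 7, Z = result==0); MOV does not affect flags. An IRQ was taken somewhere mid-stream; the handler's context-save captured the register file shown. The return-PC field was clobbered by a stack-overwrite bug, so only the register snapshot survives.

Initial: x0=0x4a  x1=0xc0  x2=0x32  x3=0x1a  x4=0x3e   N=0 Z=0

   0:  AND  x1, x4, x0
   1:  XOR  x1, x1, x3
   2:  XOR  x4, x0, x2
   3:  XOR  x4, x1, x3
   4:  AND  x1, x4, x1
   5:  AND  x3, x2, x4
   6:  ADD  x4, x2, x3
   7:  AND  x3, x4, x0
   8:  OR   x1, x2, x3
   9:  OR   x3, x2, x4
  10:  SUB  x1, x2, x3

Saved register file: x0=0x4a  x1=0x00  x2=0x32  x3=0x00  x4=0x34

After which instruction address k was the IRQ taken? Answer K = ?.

K = 7

after  0: x0=0x4a x1=0x0a x2=0x32 x3=0x1a x4=0x3e  N=0 Z=0
after  1: x0=0x4a x1=0x10 x2=0x32 x3=0x1a x4=0x3e  N=0 Z=0
after  2: x0=0x4a x1=0x10 x2=0x32 x3=0x1a x4=0x78  N=0 Z=0
after  3: x0=0x4a x1=0x10 x2=0x32 x3=0x1a x4=0x0a  N=0 Z=0
after  4: x0=0x4a x1=0x00 x2=0x32 x3=0x1a x4=0x0a  N=0 Z=1
after  5: x0=0x4a x1=0x00 x2=0x32 x3=0x02 x4=0x0a  N=0 Z=0
after  6: x0=0x4a x1=0x00 x2=0x32 x3=0x02 x4=0x34  N=0 Z=0
after  7: x0=0x4a x1=0x00 x2=0x32 x3=0x00 x4=0x34  N=0 Z=1
-- IRQ taken; context saved, return-PC = 8 --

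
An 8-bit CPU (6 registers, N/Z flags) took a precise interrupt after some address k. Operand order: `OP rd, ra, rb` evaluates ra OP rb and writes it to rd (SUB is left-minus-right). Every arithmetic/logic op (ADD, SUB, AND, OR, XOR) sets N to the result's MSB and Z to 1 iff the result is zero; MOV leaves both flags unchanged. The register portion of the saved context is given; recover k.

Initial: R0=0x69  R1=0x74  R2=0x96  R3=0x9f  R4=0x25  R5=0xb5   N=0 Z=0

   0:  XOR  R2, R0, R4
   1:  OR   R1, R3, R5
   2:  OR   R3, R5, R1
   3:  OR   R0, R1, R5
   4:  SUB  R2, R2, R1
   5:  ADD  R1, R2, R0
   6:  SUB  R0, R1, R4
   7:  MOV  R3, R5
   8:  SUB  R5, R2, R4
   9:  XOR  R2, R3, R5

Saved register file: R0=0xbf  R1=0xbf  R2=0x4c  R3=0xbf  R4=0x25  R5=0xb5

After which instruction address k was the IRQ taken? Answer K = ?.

after  0: R0=0x69 R1=0x74 R2=0x4c R3=0x9f R4=0x25 R5=0xb5  N=0 Z=0
after  1: R0=0x69 R1=0xbf R2=0x4c R3=0x9f R4=0x25 R5=0xb5  N=1 Z=0
after  2: R0=0x69 R1=0xbf R2=0x4c R3=0xbf R4=0x25 R5=0xb5  N=1 Z=0
after  3: R0=0xbf R1=0xbf R2=0x4c R3=0xbf R4=0x25 R5=0xb5  N=1 Z=0
-- IRQ taken; context saved, return-PC = 4 --

K = 3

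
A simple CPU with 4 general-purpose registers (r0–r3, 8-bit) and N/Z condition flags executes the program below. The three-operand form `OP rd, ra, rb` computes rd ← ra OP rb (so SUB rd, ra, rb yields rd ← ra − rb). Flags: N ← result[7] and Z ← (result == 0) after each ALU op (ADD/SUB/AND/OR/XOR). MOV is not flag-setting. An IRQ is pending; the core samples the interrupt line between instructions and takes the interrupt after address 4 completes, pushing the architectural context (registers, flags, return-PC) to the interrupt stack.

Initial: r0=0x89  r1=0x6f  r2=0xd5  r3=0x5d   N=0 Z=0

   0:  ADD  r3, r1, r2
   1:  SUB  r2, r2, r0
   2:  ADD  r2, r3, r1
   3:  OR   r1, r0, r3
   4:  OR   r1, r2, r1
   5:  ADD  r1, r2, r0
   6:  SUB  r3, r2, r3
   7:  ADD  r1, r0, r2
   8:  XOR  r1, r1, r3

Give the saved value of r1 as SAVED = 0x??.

SAVED = 0xff

after  0: r0=0x89 r1=0x6f r2=0xd5 r3=0x44  N=0 Z=0
after  1: r0=0x89 r1=0x6f r2=0x4c r3=0x44  N=0 Z=0
after  2: r0=0x89 r1=0x6f r2=0xb3 r3=0x44  N=1 Z=0
after  3: r0=0x89 r1=0xcd r2=0xb3 r3=0x44  N=1 Z=0
after  4: r0=0x89 r1=0xff r2=0xb3 r3=0x44  N=1 Z=0
-- IRQ taken; context saved, return-PC = 5 --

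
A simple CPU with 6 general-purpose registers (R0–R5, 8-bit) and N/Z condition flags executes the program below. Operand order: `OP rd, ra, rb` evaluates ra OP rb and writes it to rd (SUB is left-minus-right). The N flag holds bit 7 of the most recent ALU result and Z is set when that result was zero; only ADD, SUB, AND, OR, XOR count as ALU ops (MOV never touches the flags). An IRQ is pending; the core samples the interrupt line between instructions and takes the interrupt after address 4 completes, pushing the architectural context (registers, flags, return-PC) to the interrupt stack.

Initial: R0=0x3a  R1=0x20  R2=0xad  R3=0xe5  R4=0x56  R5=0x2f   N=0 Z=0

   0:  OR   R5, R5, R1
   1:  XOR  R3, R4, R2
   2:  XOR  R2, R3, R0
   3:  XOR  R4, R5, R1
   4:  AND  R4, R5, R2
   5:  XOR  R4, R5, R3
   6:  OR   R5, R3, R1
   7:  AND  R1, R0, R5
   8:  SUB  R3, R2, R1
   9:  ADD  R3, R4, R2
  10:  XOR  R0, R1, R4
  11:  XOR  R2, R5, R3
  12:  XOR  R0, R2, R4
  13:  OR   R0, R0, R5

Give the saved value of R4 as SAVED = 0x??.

after  0: R0=0x3a R1=0x20 R2=0xad R3=0xe5 R4=0x56 R5=0x2f  N=0 Z=0
after  1: R0=0x3a R1=0x20 R2=0xad R3=0xfb R4=0x56 R5=0x2f  N=1 Z=0
after  2: R0=0x3a R1=0x20 R2=0xc1 R3=0xfb R4=0x56 R5=0x2f  N=1 Z=0
after  3: R0=0x3a R1=0x20 R2=0xc1 R3=0xfb R4=0x0f R5=0x2f  N=0 Z=0
after  4: R0=0x3a R1=0x20 R2=0xc1 R3=0xfb R4=0x01 R5=0x2f  N=0 Z=0
-- IRQ taken; context saved, return-PC = 5 --

SAVED = 0x01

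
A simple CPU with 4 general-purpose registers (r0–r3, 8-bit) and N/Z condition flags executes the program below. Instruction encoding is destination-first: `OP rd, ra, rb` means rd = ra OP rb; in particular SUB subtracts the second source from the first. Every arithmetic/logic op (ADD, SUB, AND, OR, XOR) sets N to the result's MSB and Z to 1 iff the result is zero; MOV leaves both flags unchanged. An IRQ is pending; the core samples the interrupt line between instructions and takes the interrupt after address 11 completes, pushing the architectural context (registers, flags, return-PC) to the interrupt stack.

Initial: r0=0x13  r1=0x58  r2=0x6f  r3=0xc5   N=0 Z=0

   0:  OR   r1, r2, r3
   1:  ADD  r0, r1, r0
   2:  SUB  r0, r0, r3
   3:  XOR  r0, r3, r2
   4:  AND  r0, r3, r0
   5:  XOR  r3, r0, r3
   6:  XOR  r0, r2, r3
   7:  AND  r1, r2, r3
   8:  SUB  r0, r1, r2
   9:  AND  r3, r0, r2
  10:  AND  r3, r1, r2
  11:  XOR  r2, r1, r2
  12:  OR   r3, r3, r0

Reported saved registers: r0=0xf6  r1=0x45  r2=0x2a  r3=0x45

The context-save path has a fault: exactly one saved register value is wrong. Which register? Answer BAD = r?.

after  0: r0=0x13 r1=0xef r2=0x6f r3=0xc5  N=1 Z=0
after  1: r0=0x02 r1=0xef r2=0x6f r3=0xc5  N=0 Z=0
after  2: r0=0x3d r1=0xef r2=0x6f r3=0xc5  N=0 Z=0
after  3: r0=0xaa r1=0xef r2=0x6f r3=0xc5  N=1 Z=0
after  4: r0=0x80 r1=0xef r2=0x6f r3=0xc5  N=1 Z=0
after  5: r0=0x80 r1=0xef r2=0x6f r3=0x45  N=0 Z=0
after  6: r0=0x2a r1=0xef r2=0x6f r3=0x45  N=0 Z=0
after  7: r0=0x2a r1=0x45 r2=0x6f r3=0x45  N=0 Z=0
after  8: r0=0xd6 r1=0x45 r2=0x6f r3=0x45  N=1 Z=0
after  9: r0=0xd6 r1=0x45 r2=0x6f r3=0x46  N=0 Z=0
after 10: r0=0xd6 r1=0x45 r2=0x6f r3=0x45  N=0 Z=0
after 11: r0=0xd6 r1=0x45 r2=0x2a r3=0x45  N=0 Z=0
-- IRQ taken; context saved, return-PC = 12 --
mismatch: r0: reported 0xf6 vs actual 0xd6

BAD = r0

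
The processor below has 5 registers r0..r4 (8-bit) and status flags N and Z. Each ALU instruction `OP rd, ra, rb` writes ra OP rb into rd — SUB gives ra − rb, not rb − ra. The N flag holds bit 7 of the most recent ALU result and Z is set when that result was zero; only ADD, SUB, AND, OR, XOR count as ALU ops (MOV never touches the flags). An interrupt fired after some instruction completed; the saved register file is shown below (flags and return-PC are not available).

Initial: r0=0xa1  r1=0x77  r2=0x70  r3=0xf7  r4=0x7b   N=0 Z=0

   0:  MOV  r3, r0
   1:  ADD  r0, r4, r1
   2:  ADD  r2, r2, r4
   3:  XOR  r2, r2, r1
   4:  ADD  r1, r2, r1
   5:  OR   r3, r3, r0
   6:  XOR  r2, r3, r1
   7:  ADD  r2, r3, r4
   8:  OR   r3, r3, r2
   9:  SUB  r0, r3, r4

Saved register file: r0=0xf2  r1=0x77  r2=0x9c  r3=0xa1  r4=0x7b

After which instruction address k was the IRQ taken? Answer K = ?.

K = 3

after  0: r0=0xa1 r1=0x77 r2=0x70 r3=0xa1 r4=0x7b  N=0 Z=0
after  1: r0=0xf2 r1=0x77 r2=0x70 r3=0xa1 r4=0x7b  N=1 Z=0
after  2: r0=0xf2 r1=0x77 r2=0xeb r3=0xa1 r4=0x7b  N=1 Z=0
after  3: r0=0xf2 r1=0x77 r2=0x9c r3=0xa1 r4=0x7b  N=1 Z=0
-- IRQ taken; context saved, return-PC = 4 --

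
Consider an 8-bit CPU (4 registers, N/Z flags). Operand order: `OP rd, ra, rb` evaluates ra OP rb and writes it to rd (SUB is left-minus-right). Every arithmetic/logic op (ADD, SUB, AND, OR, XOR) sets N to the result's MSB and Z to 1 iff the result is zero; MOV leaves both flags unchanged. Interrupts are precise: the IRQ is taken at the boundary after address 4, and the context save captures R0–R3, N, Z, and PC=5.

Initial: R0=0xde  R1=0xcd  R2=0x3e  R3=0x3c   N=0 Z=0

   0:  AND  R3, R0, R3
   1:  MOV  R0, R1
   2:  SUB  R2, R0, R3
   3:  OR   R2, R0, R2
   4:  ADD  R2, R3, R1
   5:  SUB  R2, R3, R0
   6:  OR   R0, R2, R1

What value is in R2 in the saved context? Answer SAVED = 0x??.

SAVED = 0xe9

after  0: R0=0xde R1=0xcd R2=0x3e R3=0x1c  N=0 Z=0
after  1: R0=0xcd R1=0xcd R2=0x3e R3=0x1c  N=0 Z=0
after  2: R0=0xcd R1=0xcd R2=0xb1 R3=0x1c  N=1 Z=0
after  3: R0=0xcd R1=0xcd R2=0xfd R3=0x1c  N=1 Z=0
after  4: R0=0xcd R1=0xcd R2=0xe9 R3=0x1c  N=1 Z=0
-- IRQ taken; context saved, return-PC = 5 --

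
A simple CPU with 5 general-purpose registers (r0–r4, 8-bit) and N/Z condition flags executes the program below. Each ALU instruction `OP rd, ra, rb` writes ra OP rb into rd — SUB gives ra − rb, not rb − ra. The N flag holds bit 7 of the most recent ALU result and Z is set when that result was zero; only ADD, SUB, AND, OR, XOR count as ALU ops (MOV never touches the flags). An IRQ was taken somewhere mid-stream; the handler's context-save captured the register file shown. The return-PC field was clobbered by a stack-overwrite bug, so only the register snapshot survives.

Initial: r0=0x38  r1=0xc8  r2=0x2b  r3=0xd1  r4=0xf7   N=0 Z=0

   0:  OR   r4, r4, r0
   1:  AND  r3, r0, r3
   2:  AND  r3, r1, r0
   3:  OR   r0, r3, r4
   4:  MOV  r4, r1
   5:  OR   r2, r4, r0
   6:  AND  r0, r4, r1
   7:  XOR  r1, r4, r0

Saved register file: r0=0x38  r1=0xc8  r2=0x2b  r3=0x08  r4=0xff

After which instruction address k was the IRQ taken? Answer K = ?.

after  0: r0=0x38 r1=0xc8 r2=0x2b r3=0xd1 r4=0xff  N=1 Z=0
after  1: r0=0x38 r1=0xc8 r2=0x2b r3=0x10 r4=0xff  N=0 Z=0
after  2: r0=0x38 r1=0xc8 r2=0x2b r3=0x08 r4=0xff  N=0 Z=0
-- IRQ taken; context saved, return-PC = 3 --

K = 2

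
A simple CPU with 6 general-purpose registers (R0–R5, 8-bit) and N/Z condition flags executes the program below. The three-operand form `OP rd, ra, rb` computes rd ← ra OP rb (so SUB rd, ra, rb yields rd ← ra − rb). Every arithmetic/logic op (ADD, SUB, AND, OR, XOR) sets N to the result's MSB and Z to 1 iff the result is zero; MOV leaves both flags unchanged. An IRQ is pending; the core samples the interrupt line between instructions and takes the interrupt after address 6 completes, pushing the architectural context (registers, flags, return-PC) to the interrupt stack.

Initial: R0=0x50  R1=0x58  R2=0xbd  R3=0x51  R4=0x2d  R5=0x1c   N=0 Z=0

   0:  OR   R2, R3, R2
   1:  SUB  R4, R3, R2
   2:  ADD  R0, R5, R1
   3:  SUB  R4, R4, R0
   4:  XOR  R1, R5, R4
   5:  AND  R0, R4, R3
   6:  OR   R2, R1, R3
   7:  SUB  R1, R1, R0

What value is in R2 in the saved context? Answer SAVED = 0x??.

SAVED = 0xfd

after  0: R0=0x50 R1=0x58 R2=0xfd R3=0x51 R4=0x2d R5=0x1c  N=1 Z=0
after  1: R0=0x50 R1=0x58 R2=0xfd R3=0x51 R4=0x54 R5=0x1c  N=0 Z=0
after  2: R0=0x74 R1=0x58 R2=0xfd R3=0x51 R4=0x54 R5=0x1c  N=0 Z=0
after  3: R0=0x74 R1=0x58 R2=0xfd R3=0x51 R4=0xe0 R5=0x1c  N=1 Z=0
after  4: R0=0x74 R1=0xfc R2=0xfd R3=0x51 R4=0xe0 R5=0x1c  N=1 Z=0
after  5: R0=0x40 R1=0xfc R2=0xfd R3=0x51 R4=0xe0 R5=0x1c  N=0 Z=0
after  6: R0=0x40 R1=0xfc R2=0xfd R3=0x51 R4=0xe0 R5=0x1c  N=1 Z=0
-- IRQ taken; context saved, return-PC = 7 --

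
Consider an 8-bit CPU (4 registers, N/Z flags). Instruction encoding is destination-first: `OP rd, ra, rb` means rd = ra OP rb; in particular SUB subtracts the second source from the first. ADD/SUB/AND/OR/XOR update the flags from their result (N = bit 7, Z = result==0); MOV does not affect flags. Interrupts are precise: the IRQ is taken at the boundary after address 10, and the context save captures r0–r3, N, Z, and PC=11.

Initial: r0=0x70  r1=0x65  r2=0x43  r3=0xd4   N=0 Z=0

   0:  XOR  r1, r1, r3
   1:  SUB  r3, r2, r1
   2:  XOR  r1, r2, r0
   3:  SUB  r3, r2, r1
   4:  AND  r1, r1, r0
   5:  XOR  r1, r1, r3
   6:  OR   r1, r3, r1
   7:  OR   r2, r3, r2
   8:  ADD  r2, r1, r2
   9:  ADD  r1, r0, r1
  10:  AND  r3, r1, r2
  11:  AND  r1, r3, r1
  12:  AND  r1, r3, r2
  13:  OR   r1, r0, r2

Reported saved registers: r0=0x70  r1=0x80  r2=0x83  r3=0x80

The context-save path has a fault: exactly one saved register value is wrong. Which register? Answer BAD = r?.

BAD = r1

after  0: r0=0x70 r1=0xb1 r2=0x43 r3=0xd4  N=1 Z=0
after  1: r0=0x70 r1=0xb1 r2=0x43 r3=0x92  N=1 Z=0
after  2: r0=0x70 r1=0x33 r2=0x43 r3=0x92  N=0 Z=0
after  3: r0=0x70 r1=0x33 r2=0x43 r3=0x10  N=0 Z=0
after  4: r0=0x70 r1=0x30 r2=0x43 r3=0x10  N=0 Z=0
after  5: r0=0x70 r1=0x20 r2=0x43 r3=0x10  N=0 Z=0
after  6: r0=0x70 r1=0x30 r2=0x43 r3=0x10  N=0 Z=0
after  7: r0=0x70 r1=0x30 r2=0x53 r3=0x10  N=0 Z=0
after  8: r0=0x70 r1=0x30 r2=0x83 r3=0x10  N=1 Z=0
after  9: r0=0x70 r1=0xa0 r2=0x83 r3=0x10  N=1 Z=0
after 10: r0=0x70 r1=0xa0 r2=0x83 r3=0x80  N=1 Z=0
-- IRQ taken; context saved, return-PC = 11 --
mismatch: r1: reported 0x80 vs actual 0xa0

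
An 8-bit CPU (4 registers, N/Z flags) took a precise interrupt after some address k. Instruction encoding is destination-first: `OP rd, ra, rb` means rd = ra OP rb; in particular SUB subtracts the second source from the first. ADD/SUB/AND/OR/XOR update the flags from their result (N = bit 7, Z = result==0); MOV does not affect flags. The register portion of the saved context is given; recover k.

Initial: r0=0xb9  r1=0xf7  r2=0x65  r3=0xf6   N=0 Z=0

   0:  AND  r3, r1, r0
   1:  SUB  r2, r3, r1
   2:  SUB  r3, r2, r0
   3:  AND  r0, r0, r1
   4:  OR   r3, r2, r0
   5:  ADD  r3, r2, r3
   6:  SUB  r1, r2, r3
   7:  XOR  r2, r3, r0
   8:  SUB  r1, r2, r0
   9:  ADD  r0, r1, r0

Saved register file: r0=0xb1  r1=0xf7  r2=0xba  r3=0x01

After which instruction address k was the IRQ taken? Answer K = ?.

K = 3

after  0: r0=0xb9 r1=0xf7 r2=0x65 r3=0xb1  N=1 Z=0
after  1: r0=0xb9 r1=0xf7 r2=0xba r3=0xb1  N=1 Z=0
after  2: r0=0xb9 r1=0xf7 r2=0xba r3=0x01  N=0 Z=0
after  3: r0=0xb1 r1=0xf7 r2=0xba r3=0x01  N=1 Z=0
-- IRQ taken; context saved, return-PC = 4 --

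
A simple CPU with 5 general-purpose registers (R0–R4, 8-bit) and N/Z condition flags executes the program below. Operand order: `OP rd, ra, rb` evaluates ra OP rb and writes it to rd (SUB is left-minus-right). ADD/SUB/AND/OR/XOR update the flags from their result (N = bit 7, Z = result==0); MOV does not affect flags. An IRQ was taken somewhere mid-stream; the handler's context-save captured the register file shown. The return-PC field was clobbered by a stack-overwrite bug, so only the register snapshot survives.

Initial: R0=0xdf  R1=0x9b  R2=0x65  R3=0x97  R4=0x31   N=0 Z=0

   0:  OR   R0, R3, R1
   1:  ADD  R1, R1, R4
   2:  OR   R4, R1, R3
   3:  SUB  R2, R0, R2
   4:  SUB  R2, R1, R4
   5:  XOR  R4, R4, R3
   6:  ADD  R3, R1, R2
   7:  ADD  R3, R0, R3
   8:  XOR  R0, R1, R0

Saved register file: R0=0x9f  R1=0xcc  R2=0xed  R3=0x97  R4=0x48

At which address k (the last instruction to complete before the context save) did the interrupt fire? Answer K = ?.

after  0: R0=0x9f R1=0x9b R2=0x65 R3=0x97 R4=0x31  N=1 Z=0
after  1: R0=0x9f R1=0xcc R2=0x65 R3=0x97 R4=0x31  N=1 Z=0
after  2: R0=0x9f R1=0xcc R2=0x65 R3=0x97 R4=0xdf  N=1 Z=0
after  3: R0=0x9f R1=0xcc R2=0x3a R3=0x97 R4=0xdf  N=0 Z=0
after  4: R0=0x9f R1=0xcc R2=0xed R3=0x97 R4=0xdf  N=1 Z=0
after  5: R0=0x9f R1=0xcc R2=0xed R3=0x97 R4=0x48  N=0 Z=0
-- IRQ taken; context saved, return-PC = 6 --

K = 5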